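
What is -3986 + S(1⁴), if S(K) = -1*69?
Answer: -4055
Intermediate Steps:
S(K) = -69
-3986 + S(1⁴) = -3986 - 69 = -4055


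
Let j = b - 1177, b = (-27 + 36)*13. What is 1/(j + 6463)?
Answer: 1/5403 ≈ 0.00018508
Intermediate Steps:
b = 117 (b = 9*13 = 117)
j = -1060 (j = 117 - 1177 = -1060)
1/(j + 6463) = 1/(-1060 + 6463) = 1/5403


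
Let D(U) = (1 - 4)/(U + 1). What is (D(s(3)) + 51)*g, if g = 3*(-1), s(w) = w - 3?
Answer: -144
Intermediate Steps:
s(w) = -3 + w
D(U) = -3/(1 + U)
g = -3
(D(s(3)) + 51)*g = (-3/(1 + (-3 + 3)) + 51)*(-3) = (-3/(1 + 0) + 51)*(-3) = (-3/1 + 51)*(-3) = (-3*1 + 51)*(-3) = (-3 + 51)*(-3) = 48*(-3) = -144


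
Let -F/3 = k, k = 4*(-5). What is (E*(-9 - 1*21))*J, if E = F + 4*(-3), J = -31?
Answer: 44640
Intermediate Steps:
k = -20
F = 60 (F = -3*(-20) = 60)
E = 48 (E = 60 + 4*(-3) = 60 - 12 = 48)
(E*(-9 - 1*21))*J = (48*(-9 - 1*21))*(-31) = (48*(-9 - 21))*(-31) = (48*(-30))*(-31) = -1440*(-31) = 44640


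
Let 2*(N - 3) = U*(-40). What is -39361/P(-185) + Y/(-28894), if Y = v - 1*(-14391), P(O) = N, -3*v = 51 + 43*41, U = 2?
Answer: 3410359919/3207234 ≈ 1063.3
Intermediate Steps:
N = -37 (N = 3 + (2*(-40))/2 = 3 + (½)*(-80) = 3 - 40 = -37)
v = -1814/3 (v = -(51 + 43*41)/3 = -(51 + 1763)/3 = -⅓*1814 = -1814/3 ≈ -604.67)
P(O) = -37
Y = 41359/3 (Y = -1814/3 - 1*(-14391) = -1814/3 + 14391 = 41359/3 ≈ 13786.)
-39361/P(-185) + Y/(-28894) = -39361/(-37) + (41359/3)/(-28894) = -39361*(-1/37) + (41359/3)*(-1/28894) = 39361/37 - 41359/86682 = 3410359919/3207234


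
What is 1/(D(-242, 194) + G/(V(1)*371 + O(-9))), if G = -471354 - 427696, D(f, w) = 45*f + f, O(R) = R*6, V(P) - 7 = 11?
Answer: -3312/37318709 ≈ -8.8749e-5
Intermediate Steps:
V(P) = 18 (V(P) = 7 + 11 = 18)
O(R) = 6*R
D(f, w) = 46*f
G = -899050
1/(D(-242, 194) + G/(V(1)*371 + O(-9))) = 1/(46*(-242) - 899050/(18*371 + 6*(-9))) = 1/(-11132 - 899050/(6678 - 54)) = 1/(-11132 - 899050/6624) = 1/(-11132 - 899050*1/6624) = 1/(-11132 - 449525/3312) = 1/(-37318709/3312) = -3312/37318709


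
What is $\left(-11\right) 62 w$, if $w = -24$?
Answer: $16368$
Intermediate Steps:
$\left(-11\right) 62 w = \left(-11\right) 62 \left(-24\right) = \left(-682\right) \left(-24\right) = 16368$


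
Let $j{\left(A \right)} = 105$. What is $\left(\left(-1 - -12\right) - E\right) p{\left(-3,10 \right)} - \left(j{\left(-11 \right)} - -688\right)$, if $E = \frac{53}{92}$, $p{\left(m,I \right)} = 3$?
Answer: $- \frac{70079}{92} \approx -761.73$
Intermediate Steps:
$E = \frac{53}{92}$ ($E = 53 \cdot \frac{1}{92} = \frac{53}{92} \approx 0.57609$)
$\left(\left(-1 - -12\right) - E\right) p{\left(-3,10 \right)} - \left(j{\left(-11 \right)} - -688\right) = \left(\left(-1 - -12\right) - \frac{53}{92}\right) 3 - \left(105 - -688\right) = \left(\left(-1 + 12\right) - \frac{53}{92}\right) 3 - \left(105 + 688\right) = \left(11 - \frac{53}{92}\right) 3 - 793 = \frac{959}{92} \cdot 3 - 793 = \frac{2877}{92} - 793 = - \frac{70079}{92}$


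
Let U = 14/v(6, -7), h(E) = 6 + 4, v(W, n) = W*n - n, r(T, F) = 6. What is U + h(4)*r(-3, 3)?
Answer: 298/5 ≈ 59.600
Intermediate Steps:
v(W, n) = -n + W*n
h(E) = 10
U = -⅖ (U = 14/((-7*(-1 + 6))) = 14/((-7*5)) = 14/(-35) = 14*(-1/35) = -⅖ ≈ -0.40000)
U + h(4)*r(-3, 3) = -⅖ + 10*6 = -⅖ + 60 = 298/5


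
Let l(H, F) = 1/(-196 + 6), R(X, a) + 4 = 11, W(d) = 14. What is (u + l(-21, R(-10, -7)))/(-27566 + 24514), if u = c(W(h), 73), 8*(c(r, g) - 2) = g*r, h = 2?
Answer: -49303/1159760 ≈ -0.042511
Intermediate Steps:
R(X, a) = 7 (R(X, a) = -4 + 11 = 7)
l(H, F) = -1/190 (l(H, F) = 1/(-190) = -1/190)
c(r, g) = 2 + g*r/8 (c(r, g) = 2 + (g*r)/8 = 2 + g*r/8)
u = 519/4 (u = 2 + (⅛)*73*14 = 2 + 511/4 = 519/4 ≈ 129.75)
(u + l(-21, R(-10, -7)))/(-27566 + 24514) = (519/4 - 1/190)/(-27566 + 24514) = (49303/380)/(-3052) = (49303/380)*(-1/3052) = -49303/1159760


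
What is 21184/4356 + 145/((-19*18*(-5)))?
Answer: 204757/41382 ≈ 4.9480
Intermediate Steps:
21184/4356 + 145/((-19*18*(-5))) = 21184*(1/4356) + 145/((-342*(-5))) = 5296/1089 + 145/1710 = 5296/1089 + 145*(1/1710) = 5296/1089 + 29/342 = 204757/41382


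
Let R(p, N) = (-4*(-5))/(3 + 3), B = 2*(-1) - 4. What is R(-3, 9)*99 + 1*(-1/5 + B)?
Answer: 1619/5 ≈ 323.80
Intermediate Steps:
B = -6 (B = -2 - 4 = -6)
R(p, N) = 10/3 (R(p, N) = 20/6 = 20*(1/6) = 10/3)
R(-3, 9)*99 + 1*(-1/5 + B) = (10/3)*99 + 1*(-1/5 - 6) = 330 + 1*(-1*1/5 - 6) = 330 + 1*(-1/5 - 6) = 330 + 1*(-31/5) = 330 - 31/5 = 1619/5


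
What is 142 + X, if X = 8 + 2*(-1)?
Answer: 148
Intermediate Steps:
X = 6 (X = 8 - 2 = 6)
142 + X = 142 + 6 = 148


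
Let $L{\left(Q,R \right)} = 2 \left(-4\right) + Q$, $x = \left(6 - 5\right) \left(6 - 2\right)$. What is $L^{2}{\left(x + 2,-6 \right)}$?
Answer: $4$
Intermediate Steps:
$x = 4$ ($x = \left(6 - 5\right) 4 = 1 \cdot 4 = 4$)
$L{\left(Q,R \right)} = -8 + Q$
$L^{2}{\left(x + 2,-6 \right)} = \left(-8 + \left(4 + 2\right)\right)^{2} = \left(-8 + 6\right)^{2} = \left(-2\right)^{2} = 4$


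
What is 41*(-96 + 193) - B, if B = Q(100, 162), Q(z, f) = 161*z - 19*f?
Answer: -9045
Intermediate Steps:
Q(z, f) = -19*f + 161*z
B = 13022 (B = -19*162 + 161*100 = -3078 + 16100 = 13022)
41*(-96 + 193) - B = 41*(-96 + 193) - 1*13022 = 41*97 - 13022 = 3977 - 13022 = -9045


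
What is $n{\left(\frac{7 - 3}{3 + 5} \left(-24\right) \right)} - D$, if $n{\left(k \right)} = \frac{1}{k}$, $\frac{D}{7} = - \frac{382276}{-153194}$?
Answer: $- \frac{16132189}{919164} \approx -17.551$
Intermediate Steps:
$D = \frac{1337966}{76597}$ ($D = 7 \left(- \frac{382276}{-153194}\right) = 7 \left(\left(-382276\right) \left(- \frac{1}{153194}\right)\right) = 7 \cdot \frac{191138}{76597} = \frac{1337966}{76597} \approx 17.468$)
$n{\left(\frac{7 - 3}{3 + 5} \left(-24\right) \right)} - D = \frac{1}{\frac{7 - 3}{3 + 5} \left(-24\right)} - \frac{1337966}{76597} = \frac{1}{\frac{4}{8} \left(-24\right)} - \frac{1337966}{76597} = \frac{1}{4 \cdot \frac{1}{8} \left(-24\right)} - \frac{1337966}{76597} = \frac{1}{\frac{1}{2} \left(-24\right)} - \frac{1337966}{76597} = \frac{1}{-12} - \frac{1337966}{76597} = - \frac{1}{12} - \frac{1337966}{76597} = - \frac{16132189}{919164}$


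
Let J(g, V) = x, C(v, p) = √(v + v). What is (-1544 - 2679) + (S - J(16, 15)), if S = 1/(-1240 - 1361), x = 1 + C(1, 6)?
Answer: -10986625/2601 - √2 ≈ -4225.4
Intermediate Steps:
C(v, p) = √2*√v (C(v, p) = √(2*v) = √2*√v)
x = 1 + √2 (x = 1 + √2*√1 = 1 + √2*1 = 1 + √2 ≈ 2.4142)
S = -1/2601 (S = 1/(-2601) = -1/2601 ≈ -0.00038447)
J(g, V) = 1 + √2
(-1544 - 2679) + (S - J(16, 15)) = (-1544 - 2679) + (-1/2601 - (1 + √2)) = -4223 + (-1/2601 + (-1 - √2)) = -4223 + (-2602/2601 - √2) = -10986625/2601 - √2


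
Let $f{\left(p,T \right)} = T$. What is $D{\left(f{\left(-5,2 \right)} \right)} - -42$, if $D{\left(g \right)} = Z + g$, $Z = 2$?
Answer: $46$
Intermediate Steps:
$D{\left(g \right)} = 2 + g$
$D{\left(f{\left(-5,2 \right)} \right)} - -42 = \left(2 + 2\right) - -42 = 4 + 42 = 46$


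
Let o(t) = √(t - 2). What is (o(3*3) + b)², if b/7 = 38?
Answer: (266 + √7)² ≈ 72171.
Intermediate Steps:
b = 266 (b = 7*38 = 266)
o(t) = √(-2 + t)
(o(3*3) + b)² = (√(-2 + 3*3) + 266)² = (√(-2 + 9) + 266)² = (√7 + 266)² = (266 + √7)²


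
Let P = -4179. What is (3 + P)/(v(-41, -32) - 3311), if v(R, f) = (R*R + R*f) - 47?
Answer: 4176/365 ≈ 11.441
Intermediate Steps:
v(R, f) = -47 + R² + R*f (v(R, f) = (R² + R*f) - 47 = -47 + R² + R*f)
(3 + P)/(v(-41, -32) - 3311) = (3 - 4179)/((-47 + (-41)² - 41*(-32)) - 3311) = -4176/((-47 + 1681 + 1312) - 3311) = -4176/(2946 - 3311) = -4176/(-365) = -4176*(-1/365) = 4176/365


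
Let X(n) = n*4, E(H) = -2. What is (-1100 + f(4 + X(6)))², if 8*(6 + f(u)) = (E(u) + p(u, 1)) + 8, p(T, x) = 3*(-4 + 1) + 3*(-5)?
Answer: 19651489/16 ≈ 1.2282e+6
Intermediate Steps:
X(n) = 4*n
p(T, x) = -24 (p(T, x) = 3*(-3) - 15 = -9 - 15 = -24)
f(u) = -33/4 (f(u) = -6 + ((-2 - 24) + 8)/8 = -6 + (-26 + 8)/8 = -6 + (⅛)*(-18) = -6 - 9/4 = -33/4)
(-1100 + f(4 + X(6)))² = (-1100 - 33/4)² = (-4433/4)² = 19651489/16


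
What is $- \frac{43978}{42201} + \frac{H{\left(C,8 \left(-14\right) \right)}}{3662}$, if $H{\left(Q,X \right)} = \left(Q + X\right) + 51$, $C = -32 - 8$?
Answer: $- \frac{165309737}{154540062} \approx -1.0697$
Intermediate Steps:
$C = -40$
$H{\left(Q,X \right)} = 51 + Q + X$
$- \frac{43978}{42201} + \frac{H{\left(C,8 \left(-14\right) \right)}}{3662} = - \frac{43978}{42201} + \frac{51 - 40 + 8 \left(-14\right)}{3662} = \left(-43978\right) \frac{1}{42201} + \left(51 - 40 - 112\right) \frac{1}{3662} = - \frac{43978}{42201} - \frac{101}{3662} = - \frac{165309737}{154540062}$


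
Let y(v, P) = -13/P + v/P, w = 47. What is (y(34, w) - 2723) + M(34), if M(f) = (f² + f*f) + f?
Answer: -17698/47 ≈ -376.55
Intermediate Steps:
M(f) = f + 2*f² (M(f) = (f² + f²) + f = 2*f² + f = f + 2*f²)
(y(34, w) - 2723) + M(34) = ((-13 + 34)/47 - 2723) + 34*(1 + 2*34) = ((1/47)*21 - 2723) + 34*(1 + 68) = (21/47 - 2723) + 34*69 = -127960/47 + 2346 = -17698/47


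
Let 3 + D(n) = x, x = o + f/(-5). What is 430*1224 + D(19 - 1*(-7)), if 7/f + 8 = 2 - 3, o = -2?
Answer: 23684182/45 ≈ 5.2632e+5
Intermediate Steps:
f = -7/9 (f = 7/(-8 + (2 - 3)) = 7/(-8 - 1) = 7/(-9) = 7*(-1/9) = -7/9 ≈ -0.77778)
x = -83/45 (x = -2 - 7/9/(-5) = -2 - 7/9*(-1/5) = -2 + 7/45 = -83/45 ≈ -1.8444)
D(n) = -218/45 (D(n) = -3 - 83/45 = -218/45)
430*1224 + D(19 - 1*(-7)) = 430*1224 - 218/45 = 526320 - 218/45 = 23684182/45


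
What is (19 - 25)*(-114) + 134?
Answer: 818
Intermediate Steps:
(19 - 25)*(-114) + 134 = -6*(-114) + 134 = 684 + 134 = 818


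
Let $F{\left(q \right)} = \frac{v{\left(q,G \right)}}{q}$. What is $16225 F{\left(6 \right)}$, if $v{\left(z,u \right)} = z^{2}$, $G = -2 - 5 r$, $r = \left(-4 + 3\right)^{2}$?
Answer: $97350$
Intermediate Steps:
$r = 1$ ($r = \left(-1\right)^{2} = 1$)
$G = -7$ ($G = -2 - 5 = -7$)
$F{\left(q \right)} = q$ ($F{\left(q \right)} = \frac{q^{2}}{q} = q$)
$16225 F{\left(6 \right)} = 16225 \cdot 6 = 97350$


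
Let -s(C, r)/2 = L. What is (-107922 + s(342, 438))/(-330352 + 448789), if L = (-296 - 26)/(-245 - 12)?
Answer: -27736598/30438309 ≈ -0.91124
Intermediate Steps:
L = 322/257 (L = -322/(-257) = -322*(-1/257) = 322/257 ≈ 1.2529)
s(C, r) = -644/257 (s(C, r) = -2*322/257 = -644/257)
(-107922 + s(342, 438))/(-330352 + 448789) = (-107922 - 644/257)/(-330352 + 448789) = -27736598/257/118437 = -27736598/257*1/118437 = -27736598/30438309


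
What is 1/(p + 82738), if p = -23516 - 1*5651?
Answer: 1/53571 ≈ 1.8667e-5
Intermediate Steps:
p = -29167 (p = -23516 - 5651 = -29167)
1/(p + 82738) = 1/(-29167 + 82738) = 1/53571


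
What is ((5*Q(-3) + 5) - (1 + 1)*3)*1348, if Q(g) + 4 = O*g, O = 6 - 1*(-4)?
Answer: -230508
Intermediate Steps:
O = 10 (O = 6 + 4 = 10)
Q(g) = -4 + 10*g
((5*Q(-3) + 5) - (1 + 1)*3)*1348 = ((5*(-4 + 10*(-3)) + 5) - (1 + 1)*3)*1348 = ((5*(-4 - 30) + 5) - 2*3)*1348 = ((5*(-34) + 5) - 1*6)*1348 = ((-170 + 5) - 6)*1348 = (-165 - 6)*1348 = -171*1348 = -230508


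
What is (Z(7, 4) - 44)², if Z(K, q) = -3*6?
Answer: 3844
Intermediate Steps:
Z(K, q) = -18
(Z(7, 4) - 44)² = (-18 - 44)² = (-62)² = 3844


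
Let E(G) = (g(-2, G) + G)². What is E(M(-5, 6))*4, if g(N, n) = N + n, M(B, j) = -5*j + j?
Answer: 10000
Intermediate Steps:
M(B, j) = -4*j
E(G) = (-2 + 2*G)² (E(G) = ((-2 + G) + G)² = (-2 + 2*G)²)
E(M(-5, 6))*4 = (4*(-1 - 4*6)²)*4 = (4*(-1 - 24)²)*4 = (4*(-25)²)*4 = (4*625)*4 = 2500*4 = 10000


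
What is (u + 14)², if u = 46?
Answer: 3600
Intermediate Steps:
(u + 14)² = (46 + 14)² = 60² = 3600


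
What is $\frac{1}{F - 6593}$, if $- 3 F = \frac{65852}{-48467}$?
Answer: $- \frac{145401}{958562941} \approx -0.00015169$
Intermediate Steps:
$F = \frac{65852}{145401}$ ($F = - \frac{65852 \frac{1}{-48467}}{3} = - \frac{65852 \left(- \frac{1}{48467}\right)}{3} = \left(- \frac{1}{3}\right) \left(- \frac{65852}{48467}\right) = \frac{65852}{145401} \approx 0.4529$)
$\frac{1}{F - 6593} = \frac{1}{\frac{65852}{145401} - 6593} = \frac{1}{- \frac{958562941}{145401}} = - \frac{145401}{958562941}$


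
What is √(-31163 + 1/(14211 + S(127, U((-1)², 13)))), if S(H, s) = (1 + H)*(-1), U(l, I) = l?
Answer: 4*I*√386286592489/14083 ≈ 176.53*I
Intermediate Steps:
S(H, s) = -1 - H
√(-31163 + 1/(14211 + S(127, U((-1)², 13)))) = √(-31163 + 1/(14211 + (-1 - 1*127))) = √(-31163 + 1/(14211 + (-1 - 127))) = √(-31163 + 1/(14211 - 128)) = √(-31163 + 1/14083) = √(-438868528/14083) = 4*I*√386286592489/14083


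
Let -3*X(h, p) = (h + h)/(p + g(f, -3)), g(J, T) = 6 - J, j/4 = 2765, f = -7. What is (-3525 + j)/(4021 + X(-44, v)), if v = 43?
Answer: 158235/84452 ≈ 1.8737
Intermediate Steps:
j = 11060 (j = 4*2765 = 11060)
X(h, p) = -2*h/(3*(13 + p)) (X(h, p) = -(h + h)/(3*(p + (6 - 1*(-7)))) = -2*h/(3*(p + (6 + 7))) = -2*h/(3*(p + 13)) = -2*h/(3*(13 + p)))
(-3525 + j)/(4021 + X(-44, v)) = (-3525 + 11060)/(4021 - 2*(-44)/(39 + 3*43)) = 7535/(4021 - 2*(-44)/(39 + 129)) = 7535/(4021 - 2*(-44)/168) = 7535/(4021 - 2*(-44)*1/168) = 7535/(4021 + 11/21) = 7535/(84452/21) = 7535*(21/84452) = 158235/84452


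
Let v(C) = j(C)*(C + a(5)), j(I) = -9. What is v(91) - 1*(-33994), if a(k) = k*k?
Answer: 32950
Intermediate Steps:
a(k) = k²
v(C) = -225 - 9*C (v(C) = -9*(C + 5²) = -9*(C + 25) = -9*(25 + C) = -225 - 9*C)
v(91) - 1*(-33994) = (-225 - 9*91) - 1*(-33994) = (-225 - 819) + 33994 = -1044 + 33994 = 32950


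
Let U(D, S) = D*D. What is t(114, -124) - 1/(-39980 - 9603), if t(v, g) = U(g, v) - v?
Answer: 756735747/49583 ≈ 15262.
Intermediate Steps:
U(D, S) = D²
t(v, g) = g² - v
t(114, -124) - 1/(-39980 - 9603) = ((-124)² - 1*114) - 1/(-39980 - 9603) = (15376 - 114) - 1/(-49583) = 15262 - 1*(-1/49583) = 15262 + 1/49583 = 756735747/49583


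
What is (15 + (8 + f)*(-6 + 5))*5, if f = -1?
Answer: 40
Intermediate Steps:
(15 + (8 + f)*(-6 + 5))*5 = (15 + (8 - 1)*(-6 + 5))*5 = (15 + 7*(-1))*5 = (15 - 7)*5 = 8*5 = 40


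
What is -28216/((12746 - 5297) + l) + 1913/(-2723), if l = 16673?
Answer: -1254873/670247 ≈ -1.8723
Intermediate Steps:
-28216/((12746 - 5297) + l) + 1913/(-2723) = -28216/((12746 - 5297) + 16673) + 1913/(-2723) = -28216/(7449 + 16673) + 1913*(-1/2723) = -28216/24122 - 1913/2723 = -28216*1/24122 - 1913/2723 = -14108/12061 - 1913/2723 = -1254873/670247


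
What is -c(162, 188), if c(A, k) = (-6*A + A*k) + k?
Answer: -29672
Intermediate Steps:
c(A, k) = k - 6*A + A*k
-c(162, 188) = -(188 - 6*162 + 162*188) = -(188 - 972 + 30456) = -1*29672 = -29672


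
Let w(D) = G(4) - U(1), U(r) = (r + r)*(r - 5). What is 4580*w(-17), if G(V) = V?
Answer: 54960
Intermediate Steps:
U(r) = 2*r*(-5 + r) (U(r) = (2*r)*(-5 + r) = 2*r*(-5 + r))
w(D) = 12 (w(D) = 4 - 2*(-5 + 1) = 4 - 2*(-4) = 4 - 1*(-8) = 4 + 8 = 12)
4580*w(-17) = 4580*12 = 54960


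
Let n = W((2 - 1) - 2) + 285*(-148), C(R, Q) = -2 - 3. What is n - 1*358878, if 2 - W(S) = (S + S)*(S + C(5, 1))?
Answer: -401068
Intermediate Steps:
C(R, Q) = -5
W(S) = 2 - 2*S*(-5 + S) (W(S) = 2 - (S + S)*(S - 5) = 2 - 2*S*(-5 + S))
n = -42190 (n = (2 - 2*((2 - 1) - 2)² + 10*((2 - 1) - 2)) + 285*(-148) = (2 - 2*(1 - 2)² + 10*(1 - 2)) - 42180 = (2 - 2*(-1)² + 10*(-1)) - 42180 = (2 - 2*1 - 10) - 42180 = (2 - 2 - 10) - 42180 = -10 - 42180 = -42190)
n - 1*358878 = -42190 - 1*358878 = -42190 - 358878 = -401068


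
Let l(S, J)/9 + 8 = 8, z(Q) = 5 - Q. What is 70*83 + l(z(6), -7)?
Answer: 5810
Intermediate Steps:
l(S, J) = 0 (l(S, J) = -72 + 9*8 = -72 + 72 = 0)
70*83 + l(z(6), -7) = 70*83 + 0 = 5810 + 0 = 5810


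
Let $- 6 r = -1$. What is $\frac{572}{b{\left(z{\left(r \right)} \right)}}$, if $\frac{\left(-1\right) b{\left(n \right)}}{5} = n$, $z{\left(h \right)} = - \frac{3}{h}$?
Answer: $\frac{286}{45} \approx 6.3556$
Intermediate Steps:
$r = \frac{1}{6}$ ($r = \left(- \frac{1}{6}\right) \left(-1\right) = \frac{1}{6} \approx 0.16667$)
$b{\left(n \right)} = - 5 n$
$\frac{572}{b{\left(z{\left(r \right)} \right)}} = \frac{572}{\left(-5\right) \left(- 3 \frac{1}{\frac{1}{6}}\right)} = \frac{572}{\left(-5\right) \left(\left(-3\right) 6\right)} = \frac{572}{\left(-5\right) \left(-18\right)} = \frac{572}{90} = 572 \cdot \frac{1}{90} = \frac{286}{45}$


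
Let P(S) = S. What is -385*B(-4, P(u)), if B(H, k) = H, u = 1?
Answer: 1540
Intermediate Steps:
-385*B(-4, P(u)) = -385*(-4) = 1540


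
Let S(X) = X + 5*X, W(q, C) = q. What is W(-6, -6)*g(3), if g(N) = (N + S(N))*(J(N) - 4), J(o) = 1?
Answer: 378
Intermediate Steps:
S(X) = 6*X
g(N) = -21*N (g(N) = (N + 6*N)*(1 - 4) = (7*N)*(-3) = -21*N)
W(-6, -6)*g(3) = -(-126)*3 = -6*(-63) = 378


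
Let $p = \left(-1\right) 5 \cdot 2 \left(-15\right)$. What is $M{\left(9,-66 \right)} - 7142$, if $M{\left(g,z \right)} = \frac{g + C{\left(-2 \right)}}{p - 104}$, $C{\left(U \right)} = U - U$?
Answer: $- \frac{328523}{46} \approx -7141.8$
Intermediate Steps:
$C{\left(U \right)} = 0$
$p = 150$ ($p = \left(-5\right) 2 \left(-15\right) = \left(-10\right) \left(-15\right) = 150$)
$M{\left(g,z \right)} = \frac{g}{46}$ ($M{\left(g,z \right)} = \frac{g + 0}{150 - 104} = \frac{g}{46}$)
$M{\left(9,-66 \right)} - 7142 = \frac{1}{46} \cdot 9 - 7142 = \frac{9}{46} - 7142 = - \frac{328523}{46}$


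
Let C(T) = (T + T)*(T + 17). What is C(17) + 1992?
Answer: 3148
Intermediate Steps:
C(T) = 2*T*(17 + T) (C(T) = (2*T)*(17 + T) = 2*T*(17 + T))
C(17) + 1992 = 2*17*(17 + 17) + 1992 = 2*17*34 + 1992 = 1156 + 1992 = 3148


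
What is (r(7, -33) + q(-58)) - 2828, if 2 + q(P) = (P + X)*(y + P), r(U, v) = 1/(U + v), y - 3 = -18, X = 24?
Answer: -9049/26 ≈ -348.04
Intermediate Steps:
y = -15 (y = 3 - 18 = -15)
q(P) = -2 + (-15 + P)*(24 + P) (q(P) = -2 + (P + 24)*(-15 + P) = -2 + (24 + P)*(-15 + P) = -2 + (-15 + P)*(24 + P))
(r(7, -33) + q(-58)) - 2828 = (1/(7 - 33) + (-362 + (-58)² + 9*(-58))) - 2828 = (1/(-26) + (-362 + 3364 - 522)) - 2828 = (-1/26 + 2480) - 2828 = 64479/26 - 2828 = -9049/26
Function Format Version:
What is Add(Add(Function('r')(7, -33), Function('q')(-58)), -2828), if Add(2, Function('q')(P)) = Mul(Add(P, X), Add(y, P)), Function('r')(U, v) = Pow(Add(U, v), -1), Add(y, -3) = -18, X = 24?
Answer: Rational(-9049, 26) ≈ -348.04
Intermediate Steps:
y = -15 (y = Add(3, -18) = -15)
Function('q')(P) = Add(-2, Mul(Add(-15, P), Add(24, P))) (Function('q')(P) = Add(-2, Mul(Add(P, 24), Add(-15, P))) = Add(-2, Mul(Add(24, P), Add(-15, P))) = Add(-2, Mul(Add(-15, P), Add(24, P))))
Add(Add(Function('r')(7, -33), Function('q')(-58)), -2828) = Add(Add(Pow(Add(7, -33), -1), Add(-362, Pow(-58, 2), Mul(9, -58))), -2828) = Add(Add(Pow(-26, -1), Add(-362, 3364, -522)), -2828) = Add(Add(Rational(-1, 26), 2480), -2828) = Add(Rational(64479, 26), -2828) = Rational(-9049, 26)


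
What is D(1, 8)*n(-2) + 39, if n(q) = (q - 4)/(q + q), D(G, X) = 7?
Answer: 99/2 ≈ 49.500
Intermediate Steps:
n(q) = (-4 + q)/(2*q) (n(q) = (-4 + q)/((2*q)) = (-4 + q)*(1/(2*q)) = (-4 + q)/(2*q))
D(1, 8)*n(-2) + 39 = 7*((1/2)*(-4 - 2)/(-2)) + 39 = 7*((1/2)*(-1/2)*(-6)) + 39 = 7*(3/2) + 39 = 21/2 + 39 = 99/2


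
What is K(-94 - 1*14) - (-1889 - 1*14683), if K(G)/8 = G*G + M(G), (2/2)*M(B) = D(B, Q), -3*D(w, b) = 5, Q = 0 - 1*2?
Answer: 329612/3 ≈ 1.0987e+5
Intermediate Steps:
Q = -2 (Q = 0 - 2 = -2)
D(w, b) = -5/3 (D(w, b) = -⅓*5 = -5/3)
M(B) = -5/3
K(G) = -40/3 + 8*G² (K(G) = 8*(G*G - 5/3) = 8*(G² - 5/3) = 8*(-5/3 + G²) = -40/3 + 8*G²)
K(-94 - 1*14) - (-1889 - 1*14683) = (-40/3 + 8*(-94 - 1*14)²) - (-1889 - 1*14683) = (-40/3 + 8*(-94 - 14)²) - (-1889 - 14683) = (-40/3 + 8*(-108)²) - 1*(-16572) = (-40/3 + 8*11664) + 16572 = (-40/3 + 93312) + 16572 = 279896/3 + 16572 = 329612/3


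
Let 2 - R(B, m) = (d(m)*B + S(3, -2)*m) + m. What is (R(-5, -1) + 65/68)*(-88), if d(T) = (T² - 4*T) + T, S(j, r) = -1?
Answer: -34342/17 ≈ -2020.1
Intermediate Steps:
d(T) = T² - 3*T
R(B, m) = 2 - B*m*(-3 + m) (R(B, m) = 2 - (((m*(-3 + m))*B - m) + m) = 2 - ((B*m*(-3 + m) - m) + m) = 2 - ((-m + B*m*(-3 + m)) + m) = 2 - B*m*(-3 + m))
(R(-5, -1) + 65/68)*(-88) = ((2 - 1*(-5)*(-1)*(-3 - 1)) + 65/68)*(-88) = ((2 - 1*(-5)*(-1)*(-4)) + 65*(1/68))*(-88) = ((2 + 20) + 65/68)*(-88) = (22 + 65/68)*(-88) = (1561/68)*(-88) = -34342/17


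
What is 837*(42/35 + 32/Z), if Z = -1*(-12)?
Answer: 16182/5 ≈ 3236.4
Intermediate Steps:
Z = 12
837*(42/35 + 32/Z) = 837*(42/35 + 32/12) = 837*(42*(1/35) + 32*(1/12)) = 837*(6/5 + 8/3) = 837*(58/15) = 16182/5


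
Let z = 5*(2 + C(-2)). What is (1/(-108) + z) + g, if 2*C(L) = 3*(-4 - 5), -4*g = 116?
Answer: -9343/108 ≈ -86.509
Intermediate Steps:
g = -29 (g = -¼*116 = -29)
C(L) = -27/2 (C(L) = (3*(-4 - 5))/2 = (3*(-9))/2 = (½)*(-27) = -27/2)
z = -115/2 (z = 5*(2 - 27/2) = 5*(-23/2) = -115/2 ≈ -57.500)
(1/(-108) + z) + g = (1/(-108) - 115/2) - 29 = (-1/108 - 115/2) - 29 = -6211/108 - 29 = -9343/108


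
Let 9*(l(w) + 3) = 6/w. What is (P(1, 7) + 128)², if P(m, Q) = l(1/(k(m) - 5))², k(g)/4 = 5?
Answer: 31329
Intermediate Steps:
k(g) = 20 (k(g) = 4*5 = 20)
l(w) = -3 + 2/(3*w) (l(w) = -3 + (6/w)/9 = -3 + 2/(3*w))
P(m, Q) = 49 (P(m, Q) = (-3 + 2/(3*(1/(20 - 5))))² = (-3 + 2/(3*(1/15)))² = (-3 + (⅔)*15)² = (-3 + 10)² = 7² = 49)
(P(1, 7) + 128)² = (49 + 128)² = 177² = 31329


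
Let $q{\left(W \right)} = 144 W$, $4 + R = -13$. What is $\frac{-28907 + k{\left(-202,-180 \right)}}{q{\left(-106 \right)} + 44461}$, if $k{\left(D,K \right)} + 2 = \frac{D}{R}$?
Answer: $- \frac{491251}{496349} \approx -0.98973$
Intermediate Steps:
$R = -17$ ($R = -4 - 13 = -17$)
$k{\left(D,K \right)} = -2 - \frac{D}{17}$ ($k{\left(D,K \right)} = -2 + \frac{D}{-17} = -2 + D \left(- \frac{1}{17}\right) = -2 - \frac{D}{17}$)
$\frac{-28907 + k{\left(-202,-180 \right)}}{q{\left(-106 \right)} + 44461} = \frac{-28907 - - \frac{168}{17}}{144 \left(-106\right) + 44461} = \frac{-28907 + \left(-2 + \frac{202}{17}\right)}{-15264 + 44461} = \frac{-28907 + \frac{168}{17}}{29197} = \left(- \frac{491251}{17}\right) \frac{1}{29197} = - \frac{491251}{496349}$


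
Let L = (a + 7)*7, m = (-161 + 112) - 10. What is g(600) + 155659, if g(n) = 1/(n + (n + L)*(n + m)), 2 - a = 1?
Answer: 55336151865/355496 ≈ 1.5566e+5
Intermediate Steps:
a = 1 (a = 2 - 1*1 = 2 - 1 = 1)
m = -59 (m = -49 - 10 = -59)
L = 56 (L = (1 + 7)*7 = 8*7 = 56)
g(n) = 1/(n + (-59 + n)*(56 + n)) (g(n) = 1/(n + (n + 56)*(n - 59)) = 1/(n + (56 + n)*(-59 + n)) = 1/(n + (-59 + n)*(56 + n)))
g(600) + 155659 = 1/(-3304 + 600² - 2*600) + 155659 = 1/(-3304 + 360000 - 1200) + 155659 = 1/355496 + 155659 = 55336151865/355496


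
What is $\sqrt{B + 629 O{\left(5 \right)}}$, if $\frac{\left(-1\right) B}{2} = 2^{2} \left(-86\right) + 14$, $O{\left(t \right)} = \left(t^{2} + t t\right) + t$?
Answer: $\sqrt{35255} \approx 187.76$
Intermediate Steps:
$O{\left(t \right)} = t + 2 t^{2}$ ($O{\left(t \right)} = \left(t^{2} + t^{2}\right) + t = 2 t^{2} + t = t + 2 t^{2}$)
$B = 660$ ($B = - 2 \left(2^{2} \left(-86\right) + 14\right) = - 2 \left(4 \left(-86\right) + 14\right) = - 2 \left(-344 + 14\right) = \left(-2\right) \left(-330\right) = 660$)
$\sqrt{B + 629 O{\left(5 \right)}} = \sqrt{660 + 629 \cdot 5 \left(1 + 2 \cdot 5\right)} = \sqrt{660 + 629 \cdot 5 \left(1 + 10\right)} = \sqrt{660 + 629 \cdot 5 \cdot 11} = \sqrt{660 + 629 \cdot 55} = \sqrt{660 + 34595} = \sqrt{35255}$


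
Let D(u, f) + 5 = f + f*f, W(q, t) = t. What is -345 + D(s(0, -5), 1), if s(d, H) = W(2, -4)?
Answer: -348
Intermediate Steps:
s(d, H) = -4
D(u, f) = -5 + f + f² (D(u, f) = -5 + (f + f*f) = -5 + (f + f²) = -5 + f + f²)
-345 + D(s(0, -5), 1) = -345 + (-5 + 1 + 1²) = -345 + (-5 + 1 + 1) = -345 - 3 = -348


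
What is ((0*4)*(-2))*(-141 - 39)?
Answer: 0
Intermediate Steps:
((0*4)*(-2))*(-141 - 39) = (0*(-2))*(-180) = 0*(-180) = 0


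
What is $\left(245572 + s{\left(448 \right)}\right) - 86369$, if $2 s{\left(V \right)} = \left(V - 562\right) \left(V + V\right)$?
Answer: $108131$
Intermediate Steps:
$s{\left(V \right)} = V \left(-562 + V\right)$ ($s{\left(V \right)} = \frac{\left(V - 562\right) \left(V + V\right)}{2} = \frac{\left(-562 + V\right) 2 V}{2} = \frac{2 V \left(-562 + V\right)}{2} = V \left(-562 + V\right)$)
$\left(245572 + s{\left(448 \right)}\right) - 86369 = \left(245572 + 448 \left(-562 + 448\right)\right) - 86369 = \left(245572 + 448 \left(-114\right)\right) - 86369 = \left(245572 - 51072\right) - 86369 = 194500 - 86369 = 108131$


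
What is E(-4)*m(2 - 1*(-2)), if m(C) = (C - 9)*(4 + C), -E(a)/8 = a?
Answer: -1280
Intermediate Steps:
E(a) = -8*a
m(C) = (-9 + C)*(4 + C)
E(-4)*m(2 - 1*(-2)) = (-8*(-4))*(-36 + (2 - 1*(-2))**2 - 5*(2 - 1*(-2))) = 32*(-36 + (2 + 2)**2 - 5*(2 + 2)) = 32*(-36 + 4**2 - 5*4) = 32*(-36 + 16 - 20) = 32*(-40) = -1280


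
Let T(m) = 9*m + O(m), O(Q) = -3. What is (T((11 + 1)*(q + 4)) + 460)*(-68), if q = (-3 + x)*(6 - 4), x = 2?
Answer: -45764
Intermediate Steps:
q = -2 (q = (-3 + 2)*(6 - 4) = -1*2 = -2)
T(m) = -3 + 9*m (T(m) = 9*m - 3 = -3 + 9*m)
(T((11 + 1)*(q + 4)) + 460)*(-68) = ((-3 + 9*((11 + 1)*(-2 + 4))) + 460)*(-68) = ((-3 + 9*(12*2)) + 460)*(-68) = ((-3 + 9*24) + 460)*(-68) = ((-3 + 216) + 460)*(-68) = (213 + 460)*(-68) = 673*(-68) = -45764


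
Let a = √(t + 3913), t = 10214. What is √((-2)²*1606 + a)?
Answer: √(6424 + √14127) ≈ 80.888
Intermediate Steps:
a = √14127 (a = √(10214 + 3913) = √14127 ≈ 118.86)
√((-2)²*1606 + a) = √((-2)²*1606 + √14127) = √(4*1606 + √14127) = √(6424 + √14127)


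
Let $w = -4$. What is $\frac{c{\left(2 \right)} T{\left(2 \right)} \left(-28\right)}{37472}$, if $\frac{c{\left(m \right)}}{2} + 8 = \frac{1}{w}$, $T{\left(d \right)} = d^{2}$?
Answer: $\frac{231}{4684} \approx 0.049317$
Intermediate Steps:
$c{\left(m \right)} = - \frac{33}{2}$ ($c{\left(m \right)} = -16 + \frac{2}{-4} = -16 + 2 \left(- \frac{1}{4}\right) = -16 - \frac{1}{2} = - \frac{33}{2}$)
$\frac{c{\left(2 \right)} T{\left(2 \right)} \left(-28\right)}{37472} = \frac{- \frac{33 \cdot 2^{2}}{2} \left(-28\right)}{37472} = \left(- \frac{33}{2}\right) 4 \left(-28\right) \frac{1}{37472} = \left(-66\right) \left(-28\right) \frac{1}{37472} = 1848 \cdot \frac{1}{37472} = \frac{231}{4684}$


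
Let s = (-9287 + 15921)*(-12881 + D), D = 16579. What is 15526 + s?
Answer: 24548058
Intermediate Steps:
s = 24532532 (s = (-9287 + 15921)*(-12881 + 16579) = 6634*3698 = 24532532)
15526 + s = 15526 + 24532532 = 24548058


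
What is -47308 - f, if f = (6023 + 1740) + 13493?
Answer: -68564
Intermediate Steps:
f = 21256 (f = 7763 + 13493 = 21256)
-47308 - f = -47308 - 1*21256 = -47308 - 21256 = -68564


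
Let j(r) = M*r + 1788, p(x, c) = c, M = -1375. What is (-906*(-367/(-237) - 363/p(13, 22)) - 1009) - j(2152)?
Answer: 234610174/79 ≈ 2.9697e+6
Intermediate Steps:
j(r) = 1788 - 1375*r (j(r) = -1375*r + 1788 = 1788 - 1375*r)
(-906*(-367/(-237) - 363/p(13, 22)) - 1009) - j(2152) = (-906*(-367/(-237) - 363/22) - 1009) - (1788 - 1375*2152) = (-906*(-367*(-1/237) - 363*1/22) - 1009) - (1788 - 2959000) = (-906*(367/237 - 33/2) - 1009) - 1*(-2957212) = (-906*(-7087/474) - 1009) + 2957212 = (1070137/79 - 1009) + 2957212 = 990426/79 + 2957212 = 234610174/79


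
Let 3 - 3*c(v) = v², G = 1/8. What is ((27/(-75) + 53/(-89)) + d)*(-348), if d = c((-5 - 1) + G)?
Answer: 141984493/35600 ≈ 3988.3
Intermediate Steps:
G = ⅛ ≈ 0.12500
c(v) = 1 - v²/3
d = -2017/192 (d = 1 - ((-5 - 1) + ⅛)²/3 = 1 - (-6 + ⅛)²/3 = 1 - (-47/8)²/3 = 1 - ⅓*2209/64 = 1 - 2209/192 = -2017/192 ≈ -10.505)
((27/(-75) + 53/(-89)) + d)*(-348) = ((27/(-75) + 53/(-89)) - 2017/192)*(-348) = ((27*(-1/75) + 53*(-1/89)) - 2017/192)*(-348) = ((-9/25 - 53/89) - 2017/192)*(-348) = (-2126/2225 - 2017/192)*(-348) = -4896017/427200*(-348) = 141984493/35600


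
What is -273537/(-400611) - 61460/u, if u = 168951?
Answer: 7197599209/22561209687 ≈ 0.31903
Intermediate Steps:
-273537/(-400611) - 61460/u = -273537/(-400611) - 61460/168951 = -273537*(-1/400611) - 61460*1/168951 = 91179/133537 - 61460/168951 = 7197599209/22561209687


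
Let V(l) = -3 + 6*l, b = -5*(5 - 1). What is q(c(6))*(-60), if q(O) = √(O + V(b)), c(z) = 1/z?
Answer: -10*I*√4422 ≈ -664.98*I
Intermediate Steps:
b = -20 (b = -5*4 = -20)
c(z) = 1/z
q(O) = √(-123 + O) (q(O) = √(O + (-3 + 6*(-20))) = √(O + (-3 - 120)) = √(O - 123) = √(-123 + O))
q(c(6))*(-60) = √(-123 + 1/6)*(-60) = √(-123 + ⅙)*(-60) = √(-737/6)*(-60) = (I*√4422/6)*(-60) = -10*I*√4422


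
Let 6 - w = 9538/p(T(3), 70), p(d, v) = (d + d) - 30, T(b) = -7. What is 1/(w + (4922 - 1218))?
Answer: 22/86389 ≈ 0.00025466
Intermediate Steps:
p(d, v) = -30 + 2*d (p(d, v) = 2*d - 30 = -30 + 2*d)
w = 4901/22 (w = 6 - 9538/(-30 + 2*(-7)) = 6 - 9538/(-30 - 14) = 6 - 9538/(-44) = 6 - 9538*(-1)/44 = 6 - 1*(-4769/22) = 6 + 4769/22 = 4901/22 ≈ 222.77)
1/(w + (4922 - 1218)) = 1/(4901/22 + (4922 - 1218)) = 1/(4901/22 + 3704) = 1/(86389/22) = 22/86389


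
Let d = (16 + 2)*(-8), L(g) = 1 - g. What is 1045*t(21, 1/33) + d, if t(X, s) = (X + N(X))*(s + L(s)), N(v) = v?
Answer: 43746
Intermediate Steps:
d = -144 (d = 18*(-8) = -144)
t(X, s) = 2*X (t(X, s) = (X + X)*(s + (1 - s)) = (2*X)*1 = 2*X)
1045*t(21, 1/33) + d = 1045*(2*21) - 144 = 1045*42 - 144 = 43890 - 144 = 43746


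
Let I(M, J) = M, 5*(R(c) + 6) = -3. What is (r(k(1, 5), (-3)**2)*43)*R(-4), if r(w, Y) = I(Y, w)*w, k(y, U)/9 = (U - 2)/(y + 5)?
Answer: -114939/10 ≈ -11494.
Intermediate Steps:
R(c) = -33/5 (R(c) = -6 + (1/5)*(-3) = -6 - 3/5 = -33/5)
k(y, U) = 9*(-2 + U)/(5 + y) (k(y, U) = 9*((U - 2)/(y + 5)) = 9*((-2 + U)/(5 + y)) = 9*(-2 + U)/(5 + y))
r(w, Y) = Y*w
(r(k(1, 5), (-3)**2)*43)*R(-4) = (((-3)**2*(9*(-2 + 5)/(5 + 1)))*43)*(-33/5) = ((9*(9*3/6))*43)*(-33/5) = ((9*(9*(1/6)*3))*43)*(-33/5) = ((9*(9/2))*43)*(-33/5) = ((81/2)*43)*(-33/5) = (3483/2)*(-33/5) = -114939/10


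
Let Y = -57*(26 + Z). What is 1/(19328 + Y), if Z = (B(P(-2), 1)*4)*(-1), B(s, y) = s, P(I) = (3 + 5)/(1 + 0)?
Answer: 1/19670 ≈ 5.0839e-5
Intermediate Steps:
P(I) = 8 (P(I) = 8/1 = 8*1 = 8)
Z = -32 (Z = (8*4)*(-1) = 32*(-1) = -32)
Y = 342 (Y = -57*(26 - 32) = -57*(-6) = 342)
1/(19328 + Y) = 1/(19328 + 342) = 1/19670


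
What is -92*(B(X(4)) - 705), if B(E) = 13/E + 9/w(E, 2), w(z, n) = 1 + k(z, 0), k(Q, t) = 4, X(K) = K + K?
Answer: 645449/10 ≈ 64545.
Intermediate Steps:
X(K) = 2*K
w(z, n) = 5 (w(z, n) = 1 + 4 = 5)
B(E) = 9/5 + 13/E (B(E) = 13/E + 9/5 = 9/5 + 13/E)
-92*(B(X(4)) - 705) = -92*((9/5 + 13/((2*4))) - 705) = -92*((9/5 + 13/8) - 705) = -92*(137/40 - 705) = -92*(-28063/40) = 645449/10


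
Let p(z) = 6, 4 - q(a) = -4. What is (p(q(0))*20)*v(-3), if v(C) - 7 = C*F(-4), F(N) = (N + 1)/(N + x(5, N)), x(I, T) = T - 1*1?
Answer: 720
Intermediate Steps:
q(a) = 8 (q(a) = 4 - 1*(-4) = 4 + 4 = 8)
x(I, T) = -1 + T (x(I, T) = T - 1 = -1 + T)
F(N) = (1 + N)/(-1 + 2*N) (F(N) = (N + 1)/(N + (-1 + N)) = (1 + N)/(-1 + 2*N))
v(C) = 7 + C/3 (v(C) = 7 + C*((1 - 4)/(-1 + 2*(-4))) = 7 + C*(-3/(-1 - 8)) = 7 + C*(-3/(-9)) = 7 + C*(-1/9*(-3)) = 7 + C*(1/3) = 7 + C/3)
(p(q(0))*20)*v(-3) = (6*20)*(7 + (1/3)*(-3)) = 120*(7 - 1) = 120*6 = 720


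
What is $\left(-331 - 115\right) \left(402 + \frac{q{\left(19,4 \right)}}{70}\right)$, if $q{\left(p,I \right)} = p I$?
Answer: $- \frac{6292168}{35} \approx -1.7978 \cdot 10^{5}$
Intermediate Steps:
$q{\left(p,I \right)} = I p$
$\left(-331 - 115\right) \left(402 + \frac{q{\left(19,4 \right)}}{70}\right) = \left(-331 - 115\right) \left(402 + \frac{4 \cdot 19}{70}\right) = - 446 \left(402 + 76 \cdot \frac{1}{70}\right) = - 446 \left(402 + \frac{38}{35}\right) = \left(-446\right) \frac{14108}{35} = - \frac{6292168}{35}$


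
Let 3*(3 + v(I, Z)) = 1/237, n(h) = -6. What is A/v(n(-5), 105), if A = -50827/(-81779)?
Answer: -681849/3289676 ≈ -0.20727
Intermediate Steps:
v(I, Z) = -2132/711 (v(I, Z) = -3 + (⅓)/237 = -3 + (⅓)*(1/237) = -3 + 1/711 = -2132/711)
A = 959/1543 (A = -50827*(-1/81779) = 959/1543 ≈ 0.62152)
A/v(n(-5), 105) = 959/(1543*(-2132/711)) = (959/1543)*(-711/2132) = -681849/3289676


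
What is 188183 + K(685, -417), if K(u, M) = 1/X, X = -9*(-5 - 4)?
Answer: 15242824/81 ≈ 1.8818e+5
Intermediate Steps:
X = 81 (X = -9*(-9) = 81)
K(u, M) = 1/81
188183 + K(685, -417) = 188183 + 1/81 = 15242824/81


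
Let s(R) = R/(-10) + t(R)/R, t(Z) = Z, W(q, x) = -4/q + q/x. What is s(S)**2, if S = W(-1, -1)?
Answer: 1/4 ≈ 0.25000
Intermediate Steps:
S = 5 (S = -4/(-1) - 1/(-1) = -4*(-1) - 1*(-1) = 4 + 1 = 5)
s(R) = 1 - R/10 (s(R) = R/(-10) + R/R = R*(-1/10) + 1 = -R/10 + 1 = 1 - R/10)
s(S)**2 = (1 - 1/10*5)**2 = (1 - 1/2)**2 = (1/2)**2 = 1/4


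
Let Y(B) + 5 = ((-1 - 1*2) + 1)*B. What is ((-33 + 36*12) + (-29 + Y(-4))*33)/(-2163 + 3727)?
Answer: -27/92 ≈ -0.29348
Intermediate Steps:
Y(B) = -5 - 2*B (Y(B) = -5 + ((-1 - 1*2) + 1)*B = -5 + ((-1 - 2) + 1)*B = -5 + (-3 + 1)*B = -5 - 2*B)
((-33 + 36*12) + (-29 + Y(-4))*33)/(-2163 + 3727) = ((-33 + 36*12) + (-29 + (-5 - 2*(-4)))*33)/(-2163 + 3727) = ((-33 + 432) + (-29 + (-5 + 8))*33)/1564 = (399 + (-29 + 3)*33)*(1/1564) = (399 - 26*33)*(1/1564) = (399 - 858)*(1/1564) = -459*1/1564 = -27/92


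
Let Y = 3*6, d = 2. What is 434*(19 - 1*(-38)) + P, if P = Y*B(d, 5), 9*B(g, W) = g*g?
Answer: 24746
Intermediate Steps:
B(g, W) = g²/9 (B(g, W) = (g*g)/9 = g²/9)
Y = 18
P = 8 (P = 18*((⅑)*2²) = 18*((⅑)*4) = 18*(4/9) = 8)
434*(19 - 1*(-38)) + P = 434*(19 - 1*(-38)) + 8 = 434*(19 + 38) + 8 = 434*57 + 8 = 24738 + 8 = 24746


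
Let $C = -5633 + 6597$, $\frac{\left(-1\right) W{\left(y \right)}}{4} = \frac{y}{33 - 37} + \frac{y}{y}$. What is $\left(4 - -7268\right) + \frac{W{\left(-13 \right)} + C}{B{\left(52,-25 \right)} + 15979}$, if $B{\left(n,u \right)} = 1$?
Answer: $\frac{116207507}{15980} \approx 7272.1$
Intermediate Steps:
$W{\left(y \right)} = -4 + y$ ($W{\left(y \right)} = - 4 \left(\frac{y}{33 - 37} + \frac{y}{y}\right) = - 4 \left(\frac{y}{33 - 37} + 1\right) = - 4 \left(\frac{y}{-4} + 1\right) = - 4 \left(y \left(- \frac{1}{4}\right) + 1\right) = - 4 \left(- \frac{y}{4} + 1\right) = - 4 \left(1 - \frac{y}{4}\right) = -4 + y$)
$C = 964$
$\left(4 - -7268\right) + \frac{W{\left(-13 \right)} + C}{B{\left(52,-25 \right)} + 15979} = \left(4 - -7268\right) + \frac{\left(-4 - 13\right) + 964}{1 + 15979} = \left(4 + 7268\right) + \frac{-17 + 964}{15980} = 7272 + 947 \cdot \frac{1}{15980} = 7272 + \frac{947}{15980} = \frac{116207507}{15980}$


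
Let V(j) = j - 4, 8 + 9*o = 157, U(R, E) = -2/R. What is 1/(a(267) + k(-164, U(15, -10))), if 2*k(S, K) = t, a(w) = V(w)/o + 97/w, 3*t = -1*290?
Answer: -39783/1276403 ≈ -0.031168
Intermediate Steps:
o = 149/9 (o = -8/9 + (1/9)*157 = -8/9 + 157/9 = 149/9 ≈ 16.556)
t = -290/3 (t = (-1*290)/3 = (1/3)*(-290) = -290/3 ≈ -96.667)
V(j) = -4 + j
a(w) = -36/149 + 97/w + 9*w/149 (a(w) = (-4 + w)/(149/9) + 97/w = (-4 + w)*(9/149) + 97/w = (-36/149 + 9*w/149) + 97/w = -36/149 + 97/w + 9*w/149)
k(S, K) = -145/3 (k(S, K) = (1/2)*(-290/3) = -145/3)
1/(a(267) + k(-164, U(15, -10))) = 1/((1/149)*(14453 + 9*267*(-4 + 267))/267 - 145/3) = 1/((1/149)*(1/267)*(14453 + 9*267*263) - 145/3) = 1/((1/149)*(1/267)*(14453 + 631989) - 145/3) = 1/((1/149)*(1/267)*646442 - 145/3) = 1/(646442/39783 - 145/3) = 1/(-1276403/39783) = -39783/1276403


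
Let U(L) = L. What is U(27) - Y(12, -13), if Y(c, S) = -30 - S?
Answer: 44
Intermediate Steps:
U(27) - Y(12, -13) = 27 - (-30 - 1*(-13)) = 27 - (-30 + 13) = 27 - 1*(-17) = 27 + 17 = 44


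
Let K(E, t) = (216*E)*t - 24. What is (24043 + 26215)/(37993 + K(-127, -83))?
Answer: 50258/2314825 ≈ 0.021711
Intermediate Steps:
K(E, t) = -24 + 216*E*t (K(E, t) = 216*E*t - 24 = -24 + 216*E*t)
(24043 + 26215)/(37993 + K(-127, -83)) = (24043 + 26215)/(37993 + (-24 + 216*(-127)*(-83))) = 50258/(37993 + (-24 + 2276856)) = 50258/(37993 + 2276832) = 50258/2314825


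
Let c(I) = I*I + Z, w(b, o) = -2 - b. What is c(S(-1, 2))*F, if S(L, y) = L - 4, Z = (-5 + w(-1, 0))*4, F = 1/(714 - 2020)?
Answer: -1/1306 ≈ -0.00076570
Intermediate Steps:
F = -1/1306 (F = 1/(-1306) = -1/1306 ≈ -0.00076570)
Z = -24 (Z = (-5 + (-2 - 1*(-1)))*4 = (-5 + (-2 + 1))*4 = (-5 - 1)*4 = -6*4 = -24)
S(L, y) = -4 + L
c(I) = -24 + I² (c(I) = I*I - 24 = I² - 24 = -24 + I²)
c(S(-1, 2))*F = (-24 + (-4 - 1)²)*(-1/1306) = (-24 + (-5)²)*(-1/1306) = (-24 + 25)*(-1/1306) = 1*(-1/1306) = -1/1306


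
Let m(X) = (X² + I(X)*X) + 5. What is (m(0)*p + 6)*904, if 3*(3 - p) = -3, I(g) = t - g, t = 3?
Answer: 23504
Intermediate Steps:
I(g) = 3 - g
p = 4 (p = 3 - ⅓*(-3) = 3 + 1 = 4)
m(X) = 5 + X² + X*(3 - X) (m(X) = (X² + (3 - X)*X) + 5 = (X² + X*(3 - X)) + 5 = 5 + X² + X*(3 - X))
(m(0)*p + 6)*904 = ((5 + 3*0)*4 + 6)*904 = ((5 + 0)*4 + 6)*904 = (5*4 + 6)*904 = (20 + 6)*904 = 26*904 = 23504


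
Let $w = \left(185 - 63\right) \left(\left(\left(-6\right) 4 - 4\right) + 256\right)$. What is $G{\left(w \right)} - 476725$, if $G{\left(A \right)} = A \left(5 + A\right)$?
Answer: $773392211$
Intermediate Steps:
$w = 27816$ ($w = 122 \left(\left(-24 - 4\right) + 256\right) = 122 \left(-28 + 256\right) = 122 \cdot 228 = 27816$)
$G{\left(w \right)} - 476725 = 27816 \left(5 + 27816\right) - 476725 = 27816 \cdot 27821 - 476725 = 773868936 - 476725 = 773392211$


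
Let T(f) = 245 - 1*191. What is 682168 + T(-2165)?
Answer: 682222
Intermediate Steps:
T(f) = 54 (T(f) = 245 - 191 = 54)
682168 + T(-2165) = 682168 + 54 = 682222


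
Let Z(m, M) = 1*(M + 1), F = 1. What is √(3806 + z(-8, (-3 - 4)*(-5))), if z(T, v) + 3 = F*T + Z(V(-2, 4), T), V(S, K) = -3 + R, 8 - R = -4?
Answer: 2*√947 ≈ 61.547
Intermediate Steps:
R = 12 (R = 8 - 1*(-4) = 8 + 4 = 12)
V(S, K) = 9 (V(S, K) = -3 + 12 = 9)
Z(m, M) = 1 + M (Z(m, M) = 1*(1 + M) = 1 + M)
z(T, v) = -2 + 2*T (z(T, v) = -3 + (1*T + (1 + T)) = -3 + (T + (1 + T)) = -3 + (1 + 2*T) = -2 + 2*T)
√(3806 + z(-8, (-3 - 4)*(-5))) = √(3806 + (-2 + 2*(-8))) = √(3806 + (-2 - 16)) = √(3806 - 18) = √3788 = 2*√947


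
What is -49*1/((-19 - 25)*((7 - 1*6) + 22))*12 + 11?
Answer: 2930/253 ≈ 11.581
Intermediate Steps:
-49*1/((-19 - 25)*((7 - 1*6) + 22))*12 + 11 = -49*(-1/(44*((7 - 6) + 22)))*12 + 11 = -49*(-1/(44*(1 + 22)))*12 + 11 = -49/(23*(-44))*12 + 11 = -49/(-1012)*12 + 11 = -49*(-1/1012)*12 + 11 = (49/1012)*12 + 11 = 147/253 + 11 = 2930/253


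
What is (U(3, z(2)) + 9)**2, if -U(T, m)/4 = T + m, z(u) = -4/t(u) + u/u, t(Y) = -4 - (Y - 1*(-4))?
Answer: 1849/25 ≈ 73.960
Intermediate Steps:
t(Y) = -8 - Y (t(Y) = -4 - (Y + 4) = -4 - (4 + Y) = -4 + (-4 - Y) = -8 - Y)
z(u) = 1 - 4/(-8 - u) (z(u) = -4/(-8 - u) + u/u = -4/(-8 - u) + 1 = 1 - 4/(-8 - u))
U(T, m) = -4*T - 4*m (U(T, m) = -4*(T + m) = -4*T - 4*m)
(U(3, z(2)) + 9)**2 = ((-4*3 - 4*(12 + 2)/(8 + 2)) + 9)**2 = ((-12 - 4*14/10) + 9)**2 = ((-12 - 2*14/5) + 9)**2 = ((-12 - 4*7/5) + 9)**2 = ((-12 - 28/5) + 9)**2 = (-88/5 + 9)**2 = (-43/5)**2 = 1849/25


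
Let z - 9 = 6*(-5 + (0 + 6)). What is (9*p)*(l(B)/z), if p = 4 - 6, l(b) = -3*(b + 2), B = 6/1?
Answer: 144/5 ≈ 28.800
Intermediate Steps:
B = 6 (B = 6*1 = 6)
l(b) = -6 - 3*b (l(b) = -3*(2 + b) = -6 - 3*b)
z = 15 (z = 9 + 6*(-5 + (0 + 6)) = 9 + 6*(-5 + 6) = 9 + 6*1 = 9 + 6 = 15)
p = -2
(9*p)*(l(B)/z) = (9*(-2))*((-6 - 3*6)/15) = -18*(-6 - 18)/15 = -(-432)/15 = -18*(-8/5) = 144/5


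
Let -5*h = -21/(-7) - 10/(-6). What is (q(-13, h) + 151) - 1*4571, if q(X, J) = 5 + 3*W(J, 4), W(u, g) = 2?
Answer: -4409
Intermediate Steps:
h = -14/15 (h = -(-21/(-7) - 10/(-6))/5 = -(-21*(-⅐) - 10*(-⅙))/5 = -(3 + 5/3)/5 = -⅕*14/3 = -14/15 ≈ -0.93333)
q(X, J) = 11 (q(X, J) = 5 + 3*2 = 5 + 6 = 11)
(q(-13, h) + 151) - 1*4571 = (11 + 151) - 1*4571 = 162 - 4571 = -4409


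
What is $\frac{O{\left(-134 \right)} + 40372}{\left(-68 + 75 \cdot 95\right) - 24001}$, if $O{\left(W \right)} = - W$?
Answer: $- \frac{6751}{2824} \approx -2.3906$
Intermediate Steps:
$\frac{O{\left(-134 \right)} + 40372}{\left(-68 + 75 \cdot 95\right) - 24001} = \frac{\left(-1\right) \left(-134\right) + 40372}{\left(-68 + 75 \cdot 95\right) - 24001} = \frac{134 + 40372}{\left(-68 + 7125\right) - 24001} = \frac{40506}{7057 - 24001} = \frac{40506}{-16944} = 40506 \left(- \frac{1}{16944}\right) = - \frac{6751}{2824}$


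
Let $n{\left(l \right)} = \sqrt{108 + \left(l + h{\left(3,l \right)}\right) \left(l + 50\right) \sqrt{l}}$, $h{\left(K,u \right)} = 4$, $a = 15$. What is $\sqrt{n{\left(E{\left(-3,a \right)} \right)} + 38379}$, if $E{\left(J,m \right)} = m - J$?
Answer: $\sqrt{38379 + 2 \sqrt{3} \sqrt{9 + 374 \sqrt{2}}} \approx 196.11$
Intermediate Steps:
$n{\left(l \right)} = \sqrt{108 + \sqrt{l} \left(4 + l\right) \left(50 + l\right)}$ ($n{\left(l \right)} = \sqrt{108 + \left(l + 4\right) \left(l + 50\right) \sqrt{l}} = \sqrt{108 + \left(4 + l\right) \left(50 + l\right) \sqrt{l}} = \sqrt{108 + \sqrt{l} \left(4 + l\right) \left(50 + l\right)}$)
$\sqrt{n{\left(E{\left(-3,a \right)} \right)} + 38379} = \sqrt{\sqrt{108 + \left(15 - -3\right)^{\frac{5}{2}} + 54 \left(15 - -3\right)^{\frac{3}{2}} + 200 \sqrt{15 - -3}} + 38379} = \sqrt{\sqrt{108 + \left(15 + 3\right)^{\frac{5}{2}} + 54 \left(15 + 3\right)^{\frac{3}{2}} + 200 \sqrt{15 + 3}} + 38379} = \sqrt{\sqrt{108 + 18^{\frac{5}{2}} + 54 \cdot 18^{\frac{3}{2}} + 200 \sqrt{18}} + 38379} = \sqrt{\sqrt{108 + 972 \sqrt{2} + 54 \cdot 54 \sqrt{2} + 200 \cdot 3 \sqrt{2}} + 38379} = \sqrt{\sqrt{108 + 972 \sqrt{2} + 2916 \sqrt{2} + 600 \sqrt{2}} + 38379} = \sqrt{\sqrt{108 + 4488 \sqrt{2}} + 38379} = \sqrt{38379 + \sqrt{108 + 4488 \sqrt{2}}}$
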